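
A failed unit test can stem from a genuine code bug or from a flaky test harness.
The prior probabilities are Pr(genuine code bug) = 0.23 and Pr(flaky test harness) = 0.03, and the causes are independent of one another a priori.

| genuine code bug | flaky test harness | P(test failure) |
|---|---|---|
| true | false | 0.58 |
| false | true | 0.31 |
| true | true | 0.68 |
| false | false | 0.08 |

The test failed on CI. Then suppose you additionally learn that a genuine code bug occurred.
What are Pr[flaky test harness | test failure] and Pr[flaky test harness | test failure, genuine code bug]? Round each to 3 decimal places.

Enumerate the 4 (genuine code bug, flaky test harness) configurations and weight by the priors:
  P(test failure) = 0.08×0.77×0.97 + 0.31×0.77×0.03 + 0.58×0.23×0.97 + 0.68×0.23×0.03
        = 0.059752 + 0.007161 + 0.129398 + 0.004692 = 0.201003
The terms with flaky test harness present sum to 0.011853, so
  P(flaky test harness | test failure) = 0.011853 / 0.201003 ≈ 0.059

Now condition on the additional information:
Sum P(test failure|·) weighted by the priors over both values of flaky test harness:
  P(test failure | genuine code bug) = 0.58×0.97 + 0.68×0.03
        = 0.562600 + 0.020400 = 0.583000
Keeping only the flaky test harness-present terms gives 0.020400, so
  P(flaky test harness | test failure, genuine code bug) = 0.020400 / 0.583000 ≈ 0.035

Pr[flaky test harness | test failure] ≈ 0.059; Pr[flaky test harness | test failure, genuine code bug] ≈ 0.035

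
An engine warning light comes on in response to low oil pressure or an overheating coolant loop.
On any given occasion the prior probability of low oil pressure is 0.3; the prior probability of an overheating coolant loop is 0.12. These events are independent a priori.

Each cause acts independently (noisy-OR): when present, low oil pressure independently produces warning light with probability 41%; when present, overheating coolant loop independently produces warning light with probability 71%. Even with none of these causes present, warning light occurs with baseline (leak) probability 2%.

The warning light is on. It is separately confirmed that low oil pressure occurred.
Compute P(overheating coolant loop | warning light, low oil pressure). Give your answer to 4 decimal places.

P(overheating coolant loop | warning light, low oil pressure) ≈ 0.2120

Under noisy-OR, P(warning light | causes) = 1 − (1−0.02)·∏(1−qᵢ) over the active causes.
P(warning light | low oil pressure) = 0.4218×0.88 + 0.832322×0.12 = 0.371184 + 0.099879 = 0.471063
The overheating coolant loop-present share is 0.832322×0.12 = 0.099879.
P(overheating coolant loop | warning light, low oil pressure) = 0.099879 / 0.471063 ≈ 0.2120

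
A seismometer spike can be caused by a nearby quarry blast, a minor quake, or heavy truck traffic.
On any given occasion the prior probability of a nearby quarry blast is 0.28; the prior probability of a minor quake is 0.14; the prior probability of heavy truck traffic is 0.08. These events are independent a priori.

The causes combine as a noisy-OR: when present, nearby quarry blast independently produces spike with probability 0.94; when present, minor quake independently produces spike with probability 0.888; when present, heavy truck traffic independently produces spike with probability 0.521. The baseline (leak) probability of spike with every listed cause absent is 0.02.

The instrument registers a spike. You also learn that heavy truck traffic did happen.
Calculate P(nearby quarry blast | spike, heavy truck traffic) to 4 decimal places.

Under noisy-OR, P(spike | causes) = 1 − (1−0.02)·∏(1−qᵢ) over the active causes.
P(spike | heavy truck traffic) = 0.53058·0.72·0.86 + 0.947425·0.72·0.14 + 0.971835·0.28·0.86 + 0.996845·0.28·0.14 = 0.328535 + 0.095500 + 0.234018 + 0.039076 = 0.697129
The nearby quarry blast-present share is 0.234018 + 0.039076 = 0.273094.
Hence the posterior is 0.273094/0.697129 ≈ 0.3917.

P(nearby quarry blast | spike, heavy truck traffic) ≈ 0.3917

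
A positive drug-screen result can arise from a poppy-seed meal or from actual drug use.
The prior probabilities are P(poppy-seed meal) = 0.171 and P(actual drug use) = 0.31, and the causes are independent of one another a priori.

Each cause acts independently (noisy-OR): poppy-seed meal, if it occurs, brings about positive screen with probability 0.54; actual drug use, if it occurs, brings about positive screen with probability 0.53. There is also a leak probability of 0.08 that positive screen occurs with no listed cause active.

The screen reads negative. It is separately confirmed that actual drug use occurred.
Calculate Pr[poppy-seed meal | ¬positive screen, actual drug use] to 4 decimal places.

Under noisy-OR, P(positive screen | causes) = 1 − (1−0.08)·∏(1−qᵢ) over the active causes.
By total probability over both values of poppy-seed meal:
  P(¬positive screen | actual drug use) = 0.4324*0.829 + 0.198904*0.171
        = 0.358460 + 0.034013 = 0.392473
The terms with poppy-seed meal present sum to 0.034013, so
  P(poppy-seed meal | ¬positive screen, actual drug use) = 0.034013 / 0.392473 ≈ 0.0867

Pr[poppy-seed meal | ¬positive screen, actual drug use] ≈ 0.0867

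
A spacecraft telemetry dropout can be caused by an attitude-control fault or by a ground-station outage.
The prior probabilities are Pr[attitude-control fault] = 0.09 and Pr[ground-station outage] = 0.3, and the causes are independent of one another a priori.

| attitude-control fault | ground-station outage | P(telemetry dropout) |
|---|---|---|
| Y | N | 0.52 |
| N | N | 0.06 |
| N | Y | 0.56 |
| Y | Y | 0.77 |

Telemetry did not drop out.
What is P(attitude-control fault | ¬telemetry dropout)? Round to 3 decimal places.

P(¬telemetry dropout) = 0.94·0.91·0.7 + 0.44·0.91·0.3 + 0.48·0.09·0.7 + 0.23·0.09·0.3 = 0.598780 + 0.120120 + 0.030240 + 0.006210 = 0.755350
Of this, 0.036450 comes from 0.030240 + 0.006210 (the attitude-control fault=true cases).
P(attitude-control fault | ¬telemetry dropout) = 0.036450 / 0.755350 ≈ 0.048

P(attitude-control fault | ¬telemetry dropout) ≈ 0.048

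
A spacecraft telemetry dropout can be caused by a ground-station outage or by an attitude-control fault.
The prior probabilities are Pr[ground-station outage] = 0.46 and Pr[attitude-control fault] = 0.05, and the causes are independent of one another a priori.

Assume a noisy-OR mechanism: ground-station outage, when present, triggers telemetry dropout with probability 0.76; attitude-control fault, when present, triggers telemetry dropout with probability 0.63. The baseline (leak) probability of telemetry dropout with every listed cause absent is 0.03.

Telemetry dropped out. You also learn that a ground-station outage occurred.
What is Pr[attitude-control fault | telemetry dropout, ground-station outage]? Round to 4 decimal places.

Under noisy-OR, P(telemetry dropout | causes) = 1 − (1−0.03)·∏(1−qᵢ) over the active causes.
Sum P(telemetry dropout|·) weighted by the priors over both values of attitude-control fault:
  P(telemetry dropout | ground-station outage) = 0.7672*0.95 + 0.913864*0.05
        = 0.728840 + 0.045693 = 0.774533
Keeping only the attitude-control fault-present terms gives 0.045693, so
  P(attitude-control fault | telemetry dropout, ground-station outage) = 0.045693 / 0.774533 ≈ 0.0590

Pr[attitude-control fault | telemetry dropout, ground-station outage] ≈ 0.0590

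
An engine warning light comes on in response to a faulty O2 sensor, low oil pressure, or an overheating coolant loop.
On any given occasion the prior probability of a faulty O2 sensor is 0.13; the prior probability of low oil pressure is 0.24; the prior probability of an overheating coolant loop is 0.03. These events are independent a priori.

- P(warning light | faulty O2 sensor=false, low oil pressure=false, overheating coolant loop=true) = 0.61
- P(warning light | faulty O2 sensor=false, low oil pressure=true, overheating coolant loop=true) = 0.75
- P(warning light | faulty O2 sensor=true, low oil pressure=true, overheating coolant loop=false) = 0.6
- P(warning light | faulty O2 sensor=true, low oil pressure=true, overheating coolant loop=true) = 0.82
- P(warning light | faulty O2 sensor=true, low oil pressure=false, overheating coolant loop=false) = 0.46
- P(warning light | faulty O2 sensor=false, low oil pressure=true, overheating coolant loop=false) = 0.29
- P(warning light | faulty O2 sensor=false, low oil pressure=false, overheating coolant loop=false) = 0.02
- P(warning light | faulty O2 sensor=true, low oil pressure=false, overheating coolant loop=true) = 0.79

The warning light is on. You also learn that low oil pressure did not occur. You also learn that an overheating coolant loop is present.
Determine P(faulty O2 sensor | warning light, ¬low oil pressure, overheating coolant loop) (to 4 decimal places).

For the numerator, keep only faulty O2 sensor=true terms: 0.79*0.13 = 0.102700
The normalizing constant is 0.61*0.87 + 0.79*0.13 = 0.633400
Posterior = 0.102700 / 0.633400 ≈ 0.1621

P(faulty O2 sensor | warning light, ¬low oil pressure, overheating coolant loop) ≈ 0.1621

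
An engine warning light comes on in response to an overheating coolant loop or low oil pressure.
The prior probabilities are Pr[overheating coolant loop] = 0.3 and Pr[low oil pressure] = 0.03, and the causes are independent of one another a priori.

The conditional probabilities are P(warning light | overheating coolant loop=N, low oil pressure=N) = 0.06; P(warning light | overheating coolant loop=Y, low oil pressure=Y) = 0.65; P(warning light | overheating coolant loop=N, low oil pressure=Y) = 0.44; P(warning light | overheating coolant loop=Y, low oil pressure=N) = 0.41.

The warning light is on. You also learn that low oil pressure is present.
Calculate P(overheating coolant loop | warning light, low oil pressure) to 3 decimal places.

Enumerate both values of overheating coolant loop and weight by the priors:
  P(warning light | low oil pressure) = 0.44·0.7 + 0.65·0.3
        = 0.308000 + 0.195000 = 0.503000
The terms with overheating coolant loop present sum to 0.195000, so
  P(overheating coolant loop | warning light, low oil pressure) = 0.195000 / 0.503000 ≈ 0.388

P(overheating coolant loop | warning light, low oil pressure) ≈ 0.388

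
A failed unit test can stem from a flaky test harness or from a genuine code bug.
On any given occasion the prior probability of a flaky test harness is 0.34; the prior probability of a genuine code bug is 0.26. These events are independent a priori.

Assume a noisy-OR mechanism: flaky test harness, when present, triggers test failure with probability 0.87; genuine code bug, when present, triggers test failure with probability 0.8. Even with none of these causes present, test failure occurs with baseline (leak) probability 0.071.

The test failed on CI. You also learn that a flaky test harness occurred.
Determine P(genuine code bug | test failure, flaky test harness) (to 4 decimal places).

P(genuine code bug | test failure, flaky test harness) ≈ 0.2806

Under noisy-OR, P(test failure | causes) = 1 − (1−0.071)·∏(1−qᵢ) over the active causes.
Sum P(test failure|·) weighted by the priors over both values of genuine code bug:
  P(test failure | flaky test harness) = 0.87923*0.74 + 0.975846*0.26
        = 0.650630 + 0.253720 = 0.904350
The terms with genuine code bug present sum to 0.253720, so
  P(genuine code bug | test failure, flaky test harness) = 0.253720 / 0.904350 ≈ 0.2806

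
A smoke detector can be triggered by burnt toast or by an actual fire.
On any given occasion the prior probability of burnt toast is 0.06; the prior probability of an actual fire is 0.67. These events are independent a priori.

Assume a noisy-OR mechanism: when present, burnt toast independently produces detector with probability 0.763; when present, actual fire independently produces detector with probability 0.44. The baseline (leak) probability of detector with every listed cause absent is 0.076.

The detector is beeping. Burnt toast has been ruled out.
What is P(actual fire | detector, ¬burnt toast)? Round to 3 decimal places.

P(actual fire | detector, ¬burnt toast) ≈ 0.928

Under noisy-OR, P(detector | causes) = 1 − (1−0.076)·∏(1−qᵢ) over the active causes.
P(detector | ¬burnt toast) = 0.076·0.33 + 0.48256·0.67 = 0.025080 + 0.323315 = 0.348395
Restricting to configurations with actual fire present: 0.48256·0.67 = 0.323315.
Hence the posterior is 0.323315/0.348395 ≈ 0.928.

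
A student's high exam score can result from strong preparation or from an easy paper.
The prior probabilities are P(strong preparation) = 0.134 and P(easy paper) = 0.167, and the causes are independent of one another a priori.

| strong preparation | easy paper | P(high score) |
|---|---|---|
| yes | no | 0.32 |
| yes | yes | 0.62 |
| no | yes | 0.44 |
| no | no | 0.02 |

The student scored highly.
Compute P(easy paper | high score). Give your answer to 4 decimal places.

P(easy paper | high score) ≈ 0.6072

Numerator (weight on configurations with easy paper): 0.063634 + 0.013874 = 0.077508
Denominator P(high score): 0.02·0.866·0.833 + 0.44·0.866·0.167 + 0.32·0.134·0.833 + 0.62·0.134·0.167 = 0.127655
Posterior = 0.077508 / 0.127655 ≈ 0.6072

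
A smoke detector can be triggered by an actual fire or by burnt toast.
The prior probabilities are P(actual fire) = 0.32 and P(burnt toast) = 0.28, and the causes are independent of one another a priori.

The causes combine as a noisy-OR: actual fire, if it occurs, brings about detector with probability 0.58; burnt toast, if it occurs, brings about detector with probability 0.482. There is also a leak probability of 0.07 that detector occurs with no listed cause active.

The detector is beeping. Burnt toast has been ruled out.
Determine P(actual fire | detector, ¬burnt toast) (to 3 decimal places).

P(actual fire | detector, ¬burnt toast) ≈ 0.804

Under noisy-OR, P(detector | causes) = 1 − (1−0.07)·∏(1−qᵢ) over the active causes.
P(detector | ¬burnt toast) = 0.07·0.68 + 0.6094·0.32 = 0.047600 + 0.195008 = 0.242608
Of this, 0.195008 comes from 0.6094·0.32 (the actual fire=true cases).
So P(actual fire | detector, ¬burnt toast) = 0.195008/0.242608 ≈ 0.804.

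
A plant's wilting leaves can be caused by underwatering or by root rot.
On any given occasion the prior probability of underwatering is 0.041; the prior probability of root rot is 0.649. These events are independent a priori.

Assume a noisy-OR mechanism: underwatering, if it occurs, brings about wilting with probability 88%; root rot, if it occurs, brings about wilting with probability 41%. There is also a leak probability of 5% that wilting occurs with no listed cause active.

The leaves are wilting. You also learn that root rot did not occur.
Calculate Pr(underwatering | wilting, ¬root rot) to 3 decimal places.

Under noisy-OR, P(wilting | causes) = 1 − (1−0.05)·∏(1−qᵢ) over the active causes.
Sum P(wilting|·) weighted by the priors over both values of underwatering:
  P(wilting | ¬root rot) = 0.05×0.959 + 0.886×0.041
        = 0.047950 + 0.036326 = 0.084276
Keeping only the underwatering-present terms gives 0.036326, so
  P(underwatering | wilting, ¬root rot) = 0.036326 / 0.084276 ≈ 0.431

Pr(underwatering | wilting, ¬root rot) ≈ 0.431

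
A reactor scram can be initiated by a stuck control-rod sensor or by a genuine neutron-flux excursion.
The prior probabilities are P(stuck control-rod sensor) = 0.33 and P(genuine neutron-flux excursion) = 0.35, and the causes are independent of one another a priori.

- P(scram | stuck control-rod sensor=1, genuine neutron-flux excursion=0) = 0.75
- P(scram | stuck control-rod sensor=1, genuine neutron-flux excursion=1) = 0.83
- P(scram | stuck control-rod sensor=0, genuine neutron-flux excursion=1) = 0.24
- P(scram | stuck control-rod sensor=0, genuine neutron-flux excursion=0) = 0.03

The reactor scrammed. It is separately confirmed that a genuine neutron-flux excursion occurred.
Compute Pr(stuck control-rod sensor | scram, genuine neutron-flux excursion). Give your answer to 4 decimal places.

P(scram | genuine neutron-flux excursion) = 0.24*0.67 + 0.83*0.33 = 0.160800 + 0.273900 = 0.434700
The stuck control-rod sensor-present share is 0.83*0.33 = 0.273900.
So P(stuck control-rod sensor | scram, genuine neutron-flux excursion) = 0.273900/0.434700 ≈ 0.6301.

Pr(stuck control-rod sensor | scram, genuine neutron-flux excursion) ≈ 0.6301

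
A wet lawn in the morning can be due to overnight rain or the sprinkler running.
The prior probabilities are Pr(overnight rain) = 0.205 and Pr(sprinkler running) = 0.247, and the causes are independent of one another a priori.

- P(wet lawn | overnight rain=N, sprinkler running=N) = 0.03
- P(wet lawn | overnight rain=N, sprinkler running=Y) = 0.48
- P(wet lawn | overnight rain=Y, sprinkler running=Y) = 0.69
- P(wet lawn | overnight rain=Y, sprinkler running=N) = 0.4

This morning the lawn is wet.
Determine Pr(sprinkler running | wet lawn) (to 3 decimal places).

Weight on sprinkler running=true, given the evidence: 0.094255 + 0.034938 = 0.129193
The normalizing constant is 0.03*0.795*0.753 + 0.48*0.795*0.247 + 0.4*0.205*0.753 + 0.69*0.205*0.247 = 0.208898
Posterior = 0.129193 / 0.208898 ≈ 0.618

Pr(sprinkler running | wet lawn) ≈ 0.618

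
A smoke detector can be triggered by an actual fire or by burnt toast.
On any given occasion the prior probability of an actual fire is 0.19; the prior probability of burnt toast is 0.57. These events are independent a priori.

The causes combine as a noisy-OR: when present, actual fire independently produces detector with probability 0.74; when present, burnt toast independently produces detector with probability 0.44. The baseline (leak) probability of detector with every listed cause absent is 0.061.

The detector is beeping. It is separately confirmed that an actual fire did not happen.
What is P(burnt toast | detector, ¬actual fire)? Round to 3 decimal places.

P(burnt toast | detector, ¬actual fire) ≈ 0.912

Under noisy-OR, P(detector | causes) = 1 − (1−0.061)·∏(1−qᵢ) over the active causes.
Numerator (weight on configurations with burnt toast): 0.47416·0.57 = 0.270271
Denominator P(detector | ¬actual fire): 0.061·0.43 + 0.47416·0.57 = 0.296501
P(burnt toast | detector, ¬actual fire) = 0.270271/0.296501 ≈ 0.912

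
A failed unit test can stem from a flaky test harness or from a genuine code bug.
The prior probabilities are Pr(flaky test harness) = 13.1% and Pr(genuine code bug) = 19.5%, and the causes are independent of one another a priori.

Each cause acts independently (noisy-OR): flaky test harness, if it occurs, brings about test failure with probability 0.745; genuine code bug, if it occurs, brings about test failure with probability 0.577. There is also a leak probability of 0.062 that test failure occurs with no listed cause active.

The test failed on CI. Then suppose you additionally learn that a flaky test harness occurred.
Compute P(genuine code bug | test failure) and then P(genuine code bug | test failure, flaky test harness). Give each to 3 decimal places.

Under noisy-OR, P(test failure | causes) = 1 − (1−0.062)·∏(1−qᵢ) over the active causes.
For the numerator, keep only genuine code bug=true terms: 0.102220 + 0.022960 = 0.125180
Denominator P(test failure): 0.062*0.869*0.805 + 0.603226*0.869*0.195 + 0.76081*0.131*0.805 + 0.898823*0.131*0.195 = 0.248783
P(genuine code bug | test failure) = 0.125180/0.248783 ≈ 0.503

Now condition on the additional information:
P(test failure | flaky test harness) = 0.76081*0.805 + 0.898823*0.195 = 0.612452 + 0.175270 = 0.787722
Restricting to configurations with genuine code bug present: 0.898823*0.195 = 0.175270.
P(genuine code bug | test failure, flaky test harness) = 0.175270 / 0.787722 ≈ 0.223
This is intercausal reasoning (explaining away): once flaky test harness accounts for the test failure, genuine code bug becomes less likely.

P(genuine code bug | test failure) ≈ 0.503; P(genuine code bug | test failure, flaky test harness) ≈ 0.223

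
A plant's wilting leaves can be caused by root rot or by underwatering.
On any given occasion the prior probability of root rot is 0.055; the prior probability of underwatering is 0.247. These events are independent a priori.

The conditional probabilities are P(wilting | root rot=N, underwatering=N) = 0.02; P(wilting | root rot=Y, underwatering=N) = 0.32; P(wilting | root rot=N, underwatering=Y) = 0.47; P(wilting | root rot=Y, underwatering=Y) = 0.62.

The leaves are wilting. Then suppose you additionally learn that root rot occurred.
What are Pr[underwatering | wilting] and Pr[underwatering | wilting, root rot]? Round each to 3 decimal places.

Pr[underwatering | wilting] ≈ 0.811; Pr[underwatering | wilting, root rot] ≈ 0.389

Weight on underwatering=true, given the evidence: 0.109705 + 0.008423 = 0.118128
Normalizer over all consistent configurations: 0.02·0.945·0.753 + 0.47·0.945·0.247 + 0.32·0.055·0.753 + 0.62·0.055·0.247 = 0.145613
Posterior = 0.118128 / 0.145613 ≈ 0.811

Now also conditioning on root rot=true:
Sum P(wilting|·) weighted by the priors over both values of underwatering:
  P(wilting | root rot) = 0.32*0.753 + 0.62*0.247
        = 0.240960 + 0.153140 = 0.394100
Configurations with underwatering contribute 0.153140, so
  P(underwatering | wilting, root rot) = 0.153140 / 0.394100 ≈ 0.389
The drop from 0.811 to 0.389 is the explaining-away (discounting) effect.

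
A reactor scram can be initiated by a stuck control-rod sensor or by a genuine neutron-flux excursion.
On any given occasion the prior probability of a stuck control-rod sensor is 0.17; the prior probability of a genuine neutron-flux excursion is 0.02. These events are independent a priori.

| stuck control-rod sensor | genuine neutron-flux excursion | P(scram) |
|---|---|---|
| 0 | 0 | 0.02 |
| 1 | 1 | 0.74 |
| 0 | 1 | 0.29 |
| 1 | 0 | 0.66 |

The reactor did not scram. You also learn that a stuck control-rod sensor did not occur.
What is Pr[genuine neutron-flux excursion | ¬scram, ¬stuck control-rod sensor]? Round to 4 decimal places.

For the numerator, keep only genuine neutron-flux excursion=true terms: 0.71*0.02 = 0.014200
Normalizer over all consistent configurations: 0.98*0.98 + 0.71*0.02 = 0.974600
Posterior = 0.014200 / 0.974600 ≈ 0.0146

Pr[genuine neutron-flux excursion | ¬scram, ¬stuck control-rod sensor] ≈ 0.0146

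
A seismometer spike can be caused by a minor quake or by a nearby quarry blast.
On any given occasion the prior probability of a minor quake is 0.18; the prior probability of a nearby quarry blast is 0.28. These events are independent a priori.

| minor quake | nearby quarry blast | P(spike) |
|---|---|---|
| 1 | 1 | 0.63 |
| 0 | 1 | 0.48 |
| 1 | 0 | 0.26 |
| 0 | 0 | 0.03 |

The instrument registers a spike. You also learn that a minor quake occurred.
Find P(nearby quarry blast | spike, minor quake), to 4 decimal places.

Enumerate both values of nearby quarry blast and weight by the priors:
  P(spike | minor quake) = 0.26·0.72 + 0.63·0.28
        = 0.187200 + 0.176400 = 0.363600
Configurations with nearby quarry blast contribute 0.176400, so
  P(nearby quarry blast | spike, minor quake) = 0.176400 / 0.363600 ≈ 0.4851

P(nearby quarry blast | spike, minor quake) ≈ 0.4851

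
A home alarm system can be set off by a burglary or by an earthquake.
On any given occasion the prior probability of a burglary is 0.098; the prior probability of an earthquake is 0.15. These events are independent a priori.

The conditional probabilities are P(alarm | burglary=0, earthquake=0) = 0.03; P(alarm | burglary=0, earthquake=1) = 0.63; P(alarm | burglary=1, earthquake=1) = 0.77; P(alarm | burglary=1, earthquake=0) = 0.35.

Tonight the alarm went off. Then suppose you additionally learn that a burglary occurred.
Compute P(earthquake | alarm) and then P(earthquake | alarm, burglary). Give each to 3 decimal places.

Weight on earthquake=true, given the evidence: 0.085239 + 0.011319 = 0.096558
Denominator P(alarm): 0.03·0.902·0.85 + 0.63·0.902·0.15 + 0.35·0.098·0.85 + 0.77·0.098·0.15 = 0.148714
Posterior = 0.096558 / 0.148714 ≈ 0.649

Now also conditioning on burglary=true:
P(alarm | burglary) = 0.35·0.85 + 0.77·0.15 = 0.297500 + 0.115500 = 0.413000
Restricting to configurations with earthquake present: 0.77·0.15 = 0.115500.
Hence the posterior is 0.115500/0.413000 ≈ 0.280.
Conditioning on burglary lowers the posterior on earthquake: the classic explaining-away effect in a common-effect structure.

P(earthquake | alarm) ≈ 0.649; P(earthquake | alarm, burglary) ≈ 0.280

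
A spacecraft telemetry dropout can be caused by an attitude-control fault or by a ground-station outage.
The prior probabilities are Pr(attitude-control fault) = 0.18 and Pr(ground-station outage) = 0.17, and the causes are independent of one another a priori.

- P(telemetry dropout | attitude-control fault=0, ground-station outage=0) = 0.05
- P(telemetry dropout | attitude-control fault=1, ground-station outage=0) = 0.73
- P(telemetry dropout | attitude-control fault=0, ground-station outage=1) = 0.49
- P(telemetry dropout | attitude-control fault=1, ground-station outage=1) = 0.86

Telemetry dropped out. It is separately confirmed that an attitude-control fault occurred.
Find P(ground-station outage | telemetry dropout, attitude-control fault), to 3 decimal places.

By total probability over both values of ground-station outage:
  P(telemetry dropout | attitude-control fault) = 0.73*0.83 + 0.86*0.17
        = 0.605900 + 0.146200 = 0.752100
Keeping only the ground-station outage-present terms gives 0.146200, so
  P(ground-station outage | telemetry dropout, attitude-control fault) = 0.146200 / 0.752100 ≈ 0.194

P(ground-station outage | telemetry dropout, attitude-control fault) ≈ 0.194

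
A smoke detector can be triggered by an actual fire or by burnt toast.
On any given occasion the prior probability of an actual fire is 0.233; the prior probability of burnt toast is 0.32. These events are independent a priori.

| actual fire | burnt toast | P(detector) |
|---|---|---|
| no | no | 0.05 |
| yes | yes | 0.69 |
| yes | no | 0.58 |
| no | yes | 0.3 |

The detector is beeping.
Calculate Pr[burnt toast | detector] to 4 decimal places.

For the numerator, keep only burnt toast=true terms: 0.073632 + 0.051446 = 0.125078
Normalizer over all consistent configurations: 0.05×0.767×0.68 + 0.3×0.767×0.32 + 0.58×0.233×0.68 + 0.69×0.233×0.32 = 0.243051
Posterior = 0.125078 / 0.243051 ≈ 0.5146

Pr[burnt toast | detector] ≈ 0.5146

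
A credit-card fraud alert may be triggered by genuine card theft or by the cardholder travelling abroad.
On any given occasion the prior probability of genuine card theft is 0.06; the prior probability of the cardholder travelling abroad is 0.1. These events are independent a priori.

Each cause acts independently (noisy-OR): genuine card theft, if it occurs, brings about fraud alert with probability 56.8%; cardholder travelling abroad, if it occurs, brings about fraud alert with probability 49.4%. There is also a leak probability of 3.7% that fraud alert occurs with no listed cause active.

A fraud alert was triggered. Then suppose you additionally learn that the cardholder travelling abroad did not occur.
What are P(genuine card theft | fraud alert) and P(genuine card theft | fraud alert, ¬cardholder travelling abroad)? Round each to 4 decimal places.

P(genuine card theft | fraud alert) ≈ 0.3133; P(genuine card theft | fraud alert, ¬cardholder travelling abroad) ≈ 0.5019

Under noisy-OR, P(fraud alert | causes) = 1 − (1−0.037)·∏(1−qᵢ) over the active causes.
Enumerate the 4 (genuine card theft, cardholder travelling abroad) configurations and weight by the priors:
  P(fraud alert) = 0.037*0.94*0.9 + 0.512722*0.94*0.1 + 0.583984*0.06*0.9 + 0.789496*0.06*0.1
        = 0.031302 + 0.048196 + 0.031535 + 0.004737 = 0.115770
The terms with genuine card theft present sum to 0.036272, so
  P(genuine card theft | fraud alert) = 0.036272 / 0.115770 ≈ 0.3133

Now condition on the additional information:
Numerator (weight on configurations with genuine card theft): 0.583984×0.06 = 0.035039
The normalizing constant is 0.037×0.94 + 0.583984×0.06 = 0.069819
Posterior = 0.035039 / 0.069819 ≈ 0.5019
Ruling out cardholder travelling abroad raises the posterior on genuine card theft — the flip side of explaining away.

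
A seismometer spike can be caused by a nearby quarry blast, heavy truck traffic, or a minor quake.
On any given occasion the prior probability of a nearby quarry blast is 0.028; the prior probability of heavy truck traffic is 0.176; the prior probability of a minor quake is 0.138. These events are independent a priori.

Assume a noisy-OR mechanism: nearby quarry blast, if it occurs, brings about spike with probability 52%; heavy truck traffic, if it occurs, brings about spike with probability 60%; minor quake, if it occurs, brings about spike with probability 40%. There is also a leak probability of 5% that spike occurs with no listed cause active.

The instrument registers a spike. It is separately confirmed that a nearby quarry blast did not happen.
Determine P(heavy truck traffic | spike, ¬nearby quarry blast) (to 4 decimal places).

Under noisy-OR, P(spike | causes) = 1 − (1−0.05)·∏(1−qᵢ) over the active causes.
By total probability over the 4 (heavy truck traffic, minor quake) configurations:
  P(spike | ¬nearby quarry blast) = 0.05*0.824*0.862 + 0.43*0.824*0.138 + 0.62*0.176*0.862 + 0.772*0.176*0.138
        = 0.035514 + 0.048896 + 0.094061 + 0.018750 = 0.197221
Keeping only the heavy truck traffic-present terms gives 0.112811, so
  P(heavy truck traffic | spike, ¬nearby quarry blast) = 0.112811 / 0.197221 ≈ 0.5720

P(heavy truck traffic | spike, ¬nearby quarry blast) ≈ 0.5720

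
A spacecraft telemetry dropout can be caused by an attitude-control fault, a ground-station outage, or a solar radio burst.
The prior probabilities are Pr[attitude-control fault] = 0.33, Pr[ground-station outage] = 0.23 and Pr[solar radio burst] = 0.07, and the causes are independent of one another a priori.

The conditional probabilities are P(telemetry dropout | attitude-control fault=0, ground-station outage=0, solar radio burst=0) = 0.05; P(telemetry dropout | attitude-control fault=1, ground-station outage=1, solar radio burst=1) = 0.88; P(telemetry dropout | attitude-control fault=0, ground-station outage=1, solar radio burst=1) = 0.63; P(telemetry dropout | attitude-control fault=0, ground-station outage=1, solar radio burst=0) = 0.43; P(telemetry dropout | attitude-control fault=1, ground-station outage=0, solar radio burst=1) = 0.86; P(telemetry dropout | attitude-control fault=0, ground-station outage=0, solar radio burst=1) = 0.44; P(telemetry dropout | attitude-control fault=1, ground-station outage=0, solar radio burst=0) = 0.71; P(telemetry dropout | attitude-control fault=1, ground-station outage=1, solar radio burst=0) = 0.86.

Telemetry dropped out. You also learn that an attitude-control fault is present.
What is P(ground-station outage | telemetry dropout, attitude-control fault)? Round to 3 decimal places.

P(ground-station outage | telemetry dropout, attitude-control fault) ≈ 0.263

Weight on ground-station outage=true, given the evidence: 0.183954 + 0.014168 = 0.198122
Denominator P(telemetry dropout | attitude-control fault): 0.71·0.77·0.93 + 0.86·0.77·0.07 + 0.86·0.23·0.93 + 0.88·0.23·0.07 = 0.752907
P(ground-station outage | telemetry dropout, attitude-control fault) = 0.198122/0.752907 ≈ 0.263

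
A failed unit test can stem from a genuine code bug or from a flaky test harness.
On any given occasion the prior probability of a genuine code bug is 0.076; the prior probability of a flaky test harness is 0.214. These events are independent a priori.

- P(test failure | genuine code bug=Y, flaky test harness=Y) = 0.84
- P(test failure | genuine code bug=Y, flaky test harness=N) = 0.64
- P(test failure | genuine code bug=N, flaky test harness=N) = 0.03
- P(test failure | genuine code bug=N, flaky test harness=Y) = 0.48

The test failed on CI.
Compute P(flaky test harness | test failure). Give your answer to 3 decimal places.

Enumerate the 4 (genuine code bug, flaky test harness) configurations and weight by the priors:
  P(test failure) = 0.03*0.924*0.786 + 0.48*0.924*0.214 + 0.64*0.076*0.786 + 0.84*0.076*0.214
        = 0.021788 + 0.094913 + 0.038231 + 0.013662 = 0.168594
Keeping only the flaky test harness-present terms gives 0.108575, so
  P(flaky test harness | test failure) = 0.108575 / 0.168594 ≈ 0.644

P(flaky test harness | test failure) ≈ 0.644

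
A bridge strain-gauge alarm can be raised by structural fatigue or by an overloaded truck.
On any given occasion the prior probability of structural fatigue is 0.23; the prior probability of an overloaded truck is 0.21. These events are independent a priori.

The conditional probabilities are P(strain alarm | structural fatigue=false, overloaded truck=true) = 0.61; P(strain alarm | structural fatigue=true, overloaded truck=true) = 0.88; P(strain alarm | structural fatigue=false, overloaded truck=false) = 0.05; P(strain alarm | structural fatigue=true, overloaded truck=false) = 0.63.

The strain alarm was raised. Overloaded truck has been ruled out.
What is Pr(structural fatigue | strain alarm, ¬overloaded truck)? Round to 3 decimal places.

For the numerator, keep only structural fatigue=true terms: 0.63·0.23 = 0.144900
Normalizer over all consistent configurations: 0.05·0.77 + 0.63·0.23 = 0.183400
P(structural fatigue | strain alarm, ¬overloaded truck) = 0.144900/0.183400 ≈ 0.790

Pr(structural fatigue | strain alarm, ¬overloaded truck) ≈ 0.790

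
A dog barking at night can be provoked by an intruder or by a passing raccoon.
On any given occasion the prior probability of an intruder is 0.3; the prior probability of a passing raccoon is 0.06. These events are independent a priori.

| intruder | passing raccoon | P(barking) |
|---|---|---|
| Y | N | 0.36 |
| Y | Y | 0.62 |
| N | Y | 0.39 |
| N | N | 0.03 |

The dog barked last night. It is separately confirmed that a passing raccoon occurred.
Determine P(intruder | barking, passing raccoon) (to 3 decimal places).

P(intruder | barking, passing raccoon) ≈ 0.405

Enumerate both values of intruder and weight by the priors:
  P(barking | passing raccoon) = 0.39×0.7 + 0.62×0.3
        = 0.273000 + 0.186000 = 0.459000
Configurations with intruder contribute 0.186000, so
  P(intruder | barking, passing raccoon) = 0.186000 / 0.459000 ≈ 0.405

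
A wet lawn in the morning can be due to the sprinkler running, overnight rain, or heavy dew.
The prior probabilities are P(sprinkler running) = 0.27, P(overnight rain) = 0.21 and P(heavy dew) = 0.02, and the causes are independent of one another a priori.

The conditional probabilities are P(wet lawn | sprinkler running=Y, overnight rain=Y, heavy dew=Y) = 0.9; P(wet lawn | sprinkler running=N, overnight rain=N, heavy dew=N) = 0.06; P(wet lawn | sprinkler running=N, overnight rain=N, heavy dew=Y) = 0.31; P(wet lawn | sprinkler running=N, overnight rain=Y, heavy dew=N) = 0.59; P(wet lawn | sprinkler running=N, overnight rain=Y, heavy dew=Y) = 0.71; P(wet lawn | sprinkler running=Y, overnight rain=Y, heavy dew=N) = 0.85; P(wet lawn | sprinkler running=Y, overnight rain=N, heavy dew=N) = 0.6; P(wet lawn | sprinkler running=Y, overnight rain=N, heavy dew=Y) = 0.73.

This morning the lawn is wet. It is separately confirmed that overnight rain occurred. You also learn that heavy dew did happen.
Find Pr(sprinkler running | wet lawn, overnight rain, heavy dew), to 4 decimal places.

Pr(sprinkler running | wet lawn, overnight rain, heavy dew) ≈ 0.3192

By total probability over both values of sprinkler running:
  P(wet lawn | overnight rain, heavy dew) = 0.71·0.73 + 0.9·0.27
        = 0.518300 + 0.243000 = 0.761300
The terms with sprinkler running present sum to 0.243000, so
  P(sprinkler running | wet lawn, overnight rain, heavy dew) = 0.243000 / 0.761300 ≈ 0.3192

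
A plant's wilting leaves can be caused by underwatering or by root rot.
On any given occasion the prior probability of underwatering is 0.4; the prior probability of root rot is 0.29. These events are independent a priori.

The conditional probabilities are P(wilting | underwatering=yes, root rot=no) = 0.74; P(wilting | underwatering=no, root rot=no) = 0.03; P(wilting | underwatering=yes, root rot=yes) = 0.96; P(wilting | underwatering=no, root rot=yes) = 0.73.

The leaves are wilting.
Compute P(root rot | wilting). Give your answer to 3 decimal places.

Sum P(wilting|·) weighted by the priors over the 4 (underwatering, root rot) configurations:
  P(wilting) = 0.03*0.6*0.71 + 0.73*0.6*0.29 + 0.74*0.4*0.71 + 0.96*0.4*0.29
        = 0.012780 + 0.127020 + 0.210160 + 0.111360 = 0.461320
The terms with root rot present sum to 0.238380, so
  P(root rot | wilting) = 0.238380 / 0.461320 ≈ 0.517

P(root rot | wilting) ≈ 0.517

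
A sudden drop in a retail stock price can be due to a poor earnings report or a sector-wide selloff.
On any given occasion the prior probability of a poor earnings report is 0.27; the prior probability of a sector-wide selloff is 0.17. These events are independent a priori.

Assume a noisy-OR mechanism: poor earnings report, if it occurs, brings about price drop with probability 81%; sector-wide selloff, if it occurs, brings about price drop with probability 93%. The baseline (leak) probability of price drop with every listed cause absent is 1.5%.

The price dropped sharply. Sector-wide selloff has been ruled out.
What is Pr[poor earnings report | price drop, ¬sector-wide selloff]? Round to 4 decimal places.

Under noisy-OR, P(price drop | causes) = 1 − (1−0.015)·∏(1−qᵢ) over the active causes.
Weight on poor earnings report=true, given the evidence: 0.81285*0.27 = 0.219470
Denominator P(price drop | ¬sector-wide selloff): 0.015*0.73 + 0.81285*0.27 = 0.230420
P(poor earnings report | price drop, ¬sector-wide selloff) = 0.219470/0.230420 ≈ 0.9525

Pr[poor earnings report | price drop, ¬sector-wide selloff] ≈ 0.9525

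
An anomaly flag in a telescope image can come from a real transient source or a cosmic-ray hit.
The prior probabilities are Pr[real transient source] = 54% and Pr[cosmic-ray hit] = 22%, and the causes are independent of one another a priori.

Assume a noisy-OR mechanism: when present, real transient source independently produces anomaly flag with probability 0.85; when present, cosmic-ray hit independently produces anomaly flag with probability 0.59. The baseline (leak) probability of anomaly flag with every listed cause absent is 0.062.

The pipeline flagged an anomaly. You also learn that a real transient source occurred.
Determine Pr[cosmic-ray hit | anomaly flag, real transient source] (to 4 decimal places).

Pr[cosmic-ray hit | anomaly flag, real transient source] ≈ 0.2362

Under noisy-OR, P(anomaly flag | causes) = 1 − (1−0.062)·∏(1−qᵢ) over the active causes.
Sum P(anomaly flag|·) weighted by the priors over both values of cosmic-ray hit:
  P(anomaly flag | real transient source) = 0.8593·0.78 + 0.942313·0.22
        = 0.670254 + 0.207309 = 0.877563
Configurations with cosmic-ray hit contribute 0.207309, so
  P(cosmic-ray hit | anomaly flag, real transient source) = 0.207309 / 0.877563 ≈ 0.2362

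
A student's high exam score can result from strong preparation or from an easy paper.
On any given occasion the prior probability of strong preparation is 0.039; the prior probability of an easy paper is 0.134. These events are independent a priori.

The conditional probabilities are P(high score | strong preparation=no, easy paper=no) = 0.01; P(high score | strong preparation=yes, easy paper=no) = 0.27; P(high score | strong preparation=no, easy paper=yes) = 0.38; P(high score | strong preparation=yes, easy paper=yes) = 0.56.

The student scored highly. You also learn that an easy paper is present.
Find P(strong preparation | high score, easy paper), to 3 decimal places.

P(strong preparation | high score, easy paper) ≈ 0.056

P(high score | easy paper) = 0.38*0.961 + 0.56*0.039 = 0.365180 + 0.021840 = 0.387020
Of this, 0.021840 comes from 0.56*0.039 (the strong preparation=true cases).
Hence the posterior is 0.021840/0.387020 ≈ 0.056.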